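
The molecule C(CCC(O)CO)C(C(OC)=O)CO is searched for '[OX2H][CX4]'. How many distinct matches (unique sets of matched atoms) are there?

3

[OX2H][CX4] is the SMARTS for an aliphatic alcohol: a hydroxyl oxygen bound to an sp3 (X4) carbon.
The molecule carries 3 separate instances of a hydroxyl group (-OH) meeting every constraint; each maps to a distinct set of atoms, giving 3 matches.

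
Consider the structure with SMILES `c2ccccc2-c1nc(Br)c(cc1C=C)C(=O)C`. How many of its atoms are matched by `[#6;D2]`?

The query [#6;D2] means: any carbon bonded to exactly two heavy atoms.
Check the 18 heavy atoms by environment: 1× n (aromatic, D2) → no; 5× c (aromatic, D3) → no; 6× c (aromatic, D2) → match; 1× C (D3) → no; 1× O (D1) → no; 2× C (D1) → no; 1× Br (D1) → no; 1× C (D2) → match.
Summing the matching environments: 6 + 1 = 7 matching atoms.

7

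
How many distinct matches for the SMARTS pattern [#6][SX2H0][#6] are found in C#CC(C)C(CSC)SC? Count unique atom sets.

[#6][SX2H0][#6] is the SMARTS for a thioether: an aliphatic sulfur bridging two carbons with no H on the sulfur.
The molecule carries 2 separate instances of a methylthio ether (-SCH3) meeting every constraint; each maps to a distinct set of atoms, giving 2 matches.

2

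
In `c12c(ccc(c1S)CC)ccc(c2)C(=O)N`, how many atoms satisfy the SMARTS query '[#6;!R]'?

Check the 16 heavy atoms by environment: 10× c (aromatic, in 6-ring) → no; 1× S (acyclic) → no; 3× C (acyclic) → match; 1× O (acyclic) → no; 1× N (acyclic) → no.
That gives 3 matching atoms.

3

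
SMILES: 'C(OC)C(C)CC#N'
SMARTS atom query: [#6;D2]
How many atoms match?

The query [#6;D2] means: any carbon bonded to exactly two heavy atoms.
Check the 8 heavy atoms by environment: 3× C (D2) → match; 1× C (D3) → no; 2× C (D1) → no; 1× N (D1) → no; 1× O (D2) → no.
That gives 3 matching atoms.

3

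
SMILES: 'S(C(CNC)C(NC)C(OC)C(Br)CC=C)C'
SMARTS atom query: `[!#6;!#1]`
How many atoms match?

Check the 17 heavy atoms by environment: 12× C → no; 2× N → match; 1× O → match; 1× S → match; 1× Br → match.
Summing the matching environments: 2 + 1 + 1 + 1 = 5 matching atoms.

5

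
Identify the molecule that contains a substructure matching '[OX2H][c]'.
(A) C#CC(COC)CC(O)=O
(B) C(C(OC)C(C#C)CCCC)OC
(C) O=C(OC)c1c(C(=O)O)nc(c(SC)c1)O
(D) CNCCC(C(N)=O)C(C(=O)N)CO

C

[OX2H][c] describes a hydroxyl oxygen attached to an aromatic carbon (a phenol).
(A) has a methoxy ether (-OCH3) but the oxygen has H0, not H1.
(B) has a methoxy ether (-OCH3) but the oxygen has H0, not H1.
(C) contains a hydroxyl group (-OH), which satisfies every atom and bond constraint.
(D) has a hydroxyl group (-OH) but the -OH is on an aliphatic carbon, not an aromatic c.
So the answer is (C).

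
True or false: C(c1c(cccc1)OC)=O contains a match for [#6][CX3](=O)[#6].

False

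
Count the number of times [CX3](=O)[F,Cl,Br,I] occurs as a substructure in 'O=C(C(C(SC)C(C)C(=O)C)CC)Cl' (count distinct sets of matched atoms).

1

[CX3](=O)[F,Cl,Br,I] is the SMARTS for an acyl halide: a carbonyl carbon bonded to a halogen.
Exactly one fragment in the molecule meets all constraints, giving 1 match.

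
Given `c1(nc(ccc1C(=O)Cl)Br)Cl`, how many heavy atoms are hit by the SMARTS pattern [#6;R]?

The query [#6;R] means: carbon that is part of a ring.
Check the 11 heavy atoms by environment: 1× n (aromatic, in 6-ring) → no; 5× c (aromatic, in 6-ring) → match; 1× Br (acyclic) → no; 2× Cl (acyclic) → no; 1× C (acyclic) → no; 1× O (acyclic) → no.
That gives 5 matching atoms.

5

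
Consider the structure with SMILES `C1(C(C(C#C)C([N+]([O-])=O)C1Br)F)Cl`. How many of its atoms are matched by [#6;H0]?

1

Check the 13 heavy atoms by environment: 6× C (H1) → no; 1× C (H0) → match; 1× F (H0) → no; 1× Cl (H0) → no; 1× N (charge +1, H0) → no; 1× O (charge -1, H0) → no; 1× O (H0) → no; 1× Br (H0) → no.
That gives 1 matching atom.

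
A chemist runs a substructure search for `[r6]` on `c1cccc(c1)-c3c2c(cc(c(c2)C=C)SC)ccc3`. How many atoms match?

Check the 20 heavy atoms by environment: 16× c (aromatic, in 6-ring) → match; 3× C (acyclic) → no; 1× S (acyclic) → no.
That gives 16 matching atoms.

16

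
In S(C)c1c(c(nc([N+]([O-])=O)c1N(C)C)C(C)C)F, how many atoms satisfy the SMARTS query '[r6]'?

The query [r6] means: r6 matches atoms in a six-membered ring.
Check the 18 heavy atoms by environment: 1× n (aromatic, in 6-ring) → match; 5× c (aromatic, in 6-ring) → match; 6× C (acyclic) → no; 1× N (acyclic) → no; 1× N (charge +1, acyclic) → no; 1× O (charge -1, acyclic) → no; 1× O (acyclic) → no; 1× F (acyclic) → no; 1× S (acyclic) → no.
Summing the matching environments: 1 + 5 = 6 matching atoms.

6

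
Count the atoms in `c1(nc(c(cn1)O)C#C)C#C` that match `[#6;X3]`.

4

Check the 11 heavy atoms by environment: 2× n (aromatic, X2) → no; 4× c (aromatic, X3) → match; 4× C (X2) → no; 1× O (X2) → no.
That gives 4 matching atoms.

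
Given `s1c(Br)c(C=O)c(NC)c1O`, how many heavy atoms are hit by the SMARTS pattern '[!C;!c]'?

5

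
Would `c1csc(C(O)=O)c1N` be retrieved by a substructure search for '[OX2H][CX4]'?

No

The pattern [OX2H][CX4] describes a hydroxyl oxygen bound to an sp3 (X4) carbon — an aliphatic alcohol.
The closest candidate here is a carboxylic acid group (-C(=O)OH), but the -OH is on a CX3 carbonyl carbon, not a CX4 carbon. No other fragment satisfies the full query, so there is no match.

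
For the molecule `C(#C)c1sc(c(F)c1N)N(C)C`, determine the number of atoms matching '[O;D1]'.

0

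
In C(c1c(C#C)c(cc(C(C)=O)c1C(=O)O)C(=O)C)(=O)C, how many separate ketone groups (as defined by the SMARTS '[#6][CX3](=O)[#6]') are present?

[#6][CX3](=O)[#6] is the SMARTS for a ketone: a carbonyl carbon (no H) flanked by two carbons.
The molecule carries 3 separate instances of an acetyl/ketone group (-C(=O)CH3) meeting every constraint; each maps to a distinct set of atoms, giving 3 matches.

3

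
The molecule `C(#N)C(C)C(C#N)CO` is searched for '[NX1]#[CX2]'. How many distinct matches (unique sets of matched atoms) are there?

2

[NX1]#[CX2] is the SMARTS for a nitrile: a nitrogen triple-bonded to a two-connected carbon.
The molecule carries 2 separate instances of a nitrile (-C#N) meeting every constraint; each maps to a distinct set of atoms, giving 2 matches.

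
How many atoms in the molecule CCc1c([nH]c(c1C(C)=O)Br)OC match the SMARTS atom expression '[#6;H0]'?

5

The query [#6;H0] means: any carbon with no attached hydrogen.
Check the 13 heavy atoms by environment: 1× n (aromatic, H1) → no; 4× c (aromatic, H0) → match; 1× C (H0) → match; 2× O (H0) → no; 3× C (H3) → no; 1× Br (H0) → no; 1× C (H2) → no.
Summing the matching environments: 4 + 1 = 5 matching atoms.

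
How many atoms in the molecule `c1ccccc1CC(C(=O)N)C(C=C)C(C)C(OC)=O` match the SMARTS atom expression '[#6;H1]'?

9

The query [#6;H1] means: any carbon bearing exactly one hydrogen.
Check the 20 heavy atoms by environment: 2× C (H3) → no; 4× C (H1) → match; 2× C (H2) → no; 1× c (aromatic, H0) → no; 5× c (aromatic, H1) → match; 2× C (H0) → no; 3× O (H0) → no; 1× N (H2) → no.
Summing the matching environments: 4 + 5 = 9 matching atoms.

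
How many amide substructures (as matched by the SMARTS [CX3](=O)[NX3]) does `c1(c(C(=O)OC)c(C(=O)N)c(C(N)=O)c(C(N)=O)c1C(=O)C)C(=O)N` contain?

[CX3](=O)[NX3] is the SMARTS for an amide: a carbonyl carbon bonded to a trivalent nitrogen.
The molecule carries 4 separate instances of a primary amide (-C(=O)NH2) meeting every constraint; each maps to a distinct set of atoms, giving 4 matches.

4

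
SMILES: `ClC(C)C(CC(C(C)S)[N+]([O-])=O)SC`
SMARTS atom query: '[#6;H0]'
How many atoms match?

The query [#6;H0] means: any carbon with no attached hydrogen.
Check the 14 heavy atoms by environment: 3× C (H3) → no; 4× C (H1) → no; 1× C (H2) → no; 1× N (charge +1, H0) → no; 1× O (charge -1, H0) → no; 1× O (H0) → no; 1× Cl (H0) → no; 1× S (H1) → no; 1× S (H0) → no.
No environment satisfies the query, so 0 matching atoms.

0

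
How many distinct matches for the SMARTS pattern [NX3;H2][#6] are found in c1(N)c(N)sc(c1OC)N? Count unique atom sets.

3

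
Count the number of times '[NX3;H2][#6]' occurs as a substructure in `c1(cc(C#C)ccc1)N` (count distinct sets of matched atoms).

1

[NX3;H2][#6] is the SMARTS for a primary amine: a trivalent nitrogen with two H attached to carbon.
Exactly one fragment in the molecule meets all constraints, giving 1 match.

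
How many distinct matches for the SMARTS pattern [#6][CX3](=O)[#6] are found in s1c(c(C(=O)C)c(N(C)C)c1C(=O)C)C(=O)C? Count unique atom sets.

3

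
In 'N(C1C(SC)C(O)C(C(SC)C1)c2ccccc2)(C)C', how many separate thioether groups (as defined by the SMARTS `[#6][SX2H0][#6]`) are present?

2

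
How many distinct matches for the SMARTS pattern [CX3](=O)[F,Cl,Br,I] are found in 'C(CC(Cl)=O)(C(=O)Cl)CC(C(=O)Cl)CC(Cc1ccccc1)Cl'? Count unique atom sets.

3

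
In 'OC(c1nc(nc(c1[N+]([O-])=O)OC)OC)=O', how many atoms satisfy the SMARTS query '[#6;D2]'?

0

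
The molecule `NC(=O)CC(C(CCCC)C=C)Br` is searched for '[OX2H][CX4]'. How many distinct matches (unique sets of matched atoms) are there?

0

[OX2H][CX4] is the SMARTS for an aliphatic alcohol: a hydroxyl oxygen bound to an sp3 (X4) carbon.
No fragment in the molecule satisfies every constraint, giving 0 matches.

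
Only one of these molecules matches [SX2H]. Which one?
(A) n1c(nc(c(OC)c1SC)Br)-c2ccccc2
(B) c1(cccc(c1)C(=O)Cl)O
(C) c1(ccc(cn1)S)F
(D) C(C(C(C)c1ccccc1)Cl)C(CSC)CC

[SX2H] describes an aliphatic sulfur with two connections, one being H (a thiol).
(A) has a methylthio ether (-SCH3) but the sulfur has H0 (bonded to two carbons), not H1.
(B) has a hydroxyl group (-OH) but it is an -OH, not an -SH.
(C) contains a thiol (-SH), which satisfies every atom and bond constraint.
(D) has a methylthio ether (-SCH3) but the sulfur has H0 (bonded to two carbons), not H1.
So the answer is (C).

C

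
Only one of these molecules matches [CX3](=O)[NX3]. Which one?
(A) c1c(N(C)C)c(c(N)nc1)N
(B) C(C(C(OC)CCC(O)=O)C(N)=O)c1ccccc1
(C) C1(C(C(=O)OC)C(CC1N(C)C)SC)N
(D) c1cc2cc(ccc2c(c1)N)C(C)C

[CX3](=O)[NX3] describes a carbonyl carbon bonded to a trivalent nitrogen (an amide).
(A) has a primary amino group (-NH2) but the -NH2 is not attached to a carbonyl carbon.
(B) contains a primary amide (-C(=O)NH2), which satisfies every atom and bond constraint.
(C) has a methyl-ester group (-C(=O)OCH3) but the carbonyl is bonded to O, not to an NX3 nitrogen.
(D) has a primary amino group (-NH2) but the -NH2 is not attached to a carbonyl carbon.
So the answer is (B).

B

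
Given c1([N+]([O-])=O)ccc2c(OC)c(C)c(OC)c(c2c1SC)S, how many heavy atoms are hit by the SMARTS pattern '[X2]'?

4

The query [X2] means: any atom with exactly two total connections (bonds + H).
Check the 21 heavy atoms by environment: 10× c (aromatic, X3) → no; 2× S (X2) → match; 4× C (X4) → no; 1× N (charge +1, X3) → no; 1× O (charge -1, X1) → no; 1× O (X1) → no; 2× O (X2) → match.
Summing the matching environments: 2 + 2 = 4 matching atoms.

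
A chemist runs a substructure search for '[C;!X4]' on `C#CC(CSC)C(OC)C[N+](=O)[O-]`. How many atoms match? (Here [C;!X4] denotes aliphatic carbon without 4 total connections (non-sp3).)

2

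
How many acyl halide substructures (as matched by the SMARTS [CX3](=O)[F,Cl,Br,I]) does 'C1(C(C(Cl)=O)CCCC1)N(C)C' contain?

[CX3](=O)[F,Cl,Br,I] is the SMARTS for an acyl halide: a carbonyl carbon bonded to a halogen.
Exactly one fragment in the molecule meets all constraints, giving 1 match.

1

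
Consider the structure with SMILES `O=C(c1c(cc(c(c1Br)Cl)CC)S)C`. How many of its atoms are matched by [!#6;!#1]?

4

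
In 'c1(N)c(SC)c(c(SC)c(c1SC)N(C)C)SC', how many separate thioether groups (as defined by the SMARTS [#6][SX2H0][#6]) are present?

4

[#6][SX2H0][#6] is the SMARTS for a thioether: an aliphatic sulfur bridging two carbons with no H on the sulfur.
The molecule carries 4 separate instances of a methylthio ether (-SCH3) meeting every constraint; each maps to a distinct set of atoms, giving 4 matches.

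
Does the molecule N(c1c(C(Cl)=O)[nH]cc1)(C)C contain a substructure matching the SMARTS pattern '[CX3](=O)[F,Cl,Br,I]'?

Yes

The pattern [CX3](=O)[F,Cl,Br,I] describes a carbonyl carbon bonded to a halogen — an acyl halide.
The molecule carries an acyl chloride (-C(=O)Cl), whose atoms satisfy every constraint of the query, so the pattern matches.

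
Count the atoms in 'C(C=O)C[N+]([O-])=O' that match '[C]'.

3

The query [C] means: uppercase C matches aliphatic (non-aromatic) carbon only.
Check the 7 heavy atoms by environment: 3× C → match; 2× O → no; 1× N (charge +1) → no; 1× O (charge -1) → no.
That gives 3 matching atoms.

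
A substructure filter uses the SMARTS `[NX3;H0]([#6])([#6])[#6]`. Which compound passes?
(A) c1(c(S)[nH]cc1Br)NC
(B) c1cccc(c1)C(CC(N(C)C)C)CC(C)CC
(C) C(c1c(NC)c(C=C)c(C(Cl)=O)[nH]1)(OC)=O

[NX3;H0]([#6])([#6])[#6] describes a trivalent nitrogen with no H, bonded to three carbons (a tertiary amine).
(A) has an N-methylamino group (-NHCH3) but the nitrogen still has one H (H1), not H0.
(B) contains a dimethylamino group (-N(CH3)2), which satisfies every atom and bond constraint.
(C) has an N-methylamino group (-NHCH3) but the nitrogen still has one H (H1), not H0.
So the answer is (B).

B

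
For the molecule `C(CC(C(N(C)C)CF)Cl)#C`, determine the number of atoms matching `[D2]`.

3

The query [D2] means: atom with exactly two heavy-atom neighbours.
Check the 11 heavy atoms by environment: 3× C (D2) → match; 2× C (D3) → no; 1× N (D3) → no; 3× C (D1) → no; 1× Cl (D1) → no; 1× F (D1) → no.
That gives 3 matching atoms.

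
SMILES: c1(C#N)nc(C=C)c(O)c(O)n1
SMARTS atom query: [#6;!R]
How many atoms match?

3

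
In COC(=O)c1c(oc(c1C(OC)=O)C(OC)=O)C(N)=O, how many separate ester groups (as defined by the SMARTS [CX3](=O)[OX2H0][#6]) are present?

[CX3](=O)[OX2H0][#6] is the SMARTS for an ester: a carbonyl carbon bonded to an oxygen that is itself bonded to carbon (no H on that O).
The molecule carries 3 separate instances of a methyl-ester group (-C(=O)OCH3) meeting every constraint; each maps to a distinct set of atoms, giving 3 matches.

3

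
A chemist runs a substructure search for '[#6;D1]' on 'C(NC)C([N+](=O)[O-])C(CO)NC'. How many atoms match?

2

The query [#6;D1] means: carbon bonded to exactly one heavy atom.
Check the 12 heavy atoms by environment: 2× C (D2) → no; 2× C (D3) → no; 1× N (charge +1, D3) → no; 1× O (charge -1, D1) → no; 2× O (D1) → no; 2× N (D2) → no; 2× C (D1) → match.
That gives 2 matching atoms.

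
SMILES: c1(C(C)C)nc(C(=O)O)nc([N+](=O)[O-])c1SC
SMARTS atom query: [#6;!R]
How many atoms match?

5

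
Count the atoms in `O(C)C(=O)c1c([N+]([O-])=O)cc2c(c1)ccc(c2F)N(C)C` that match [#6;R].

10

The query [#6;R] means: carbon that is part of a ring.
Check the 21 heavy atoms by environment: 10× c (aromatic, in 6-ring) → match; 1× N (charge +1, acyclic) → no; 1× O (charge -1, acyclic) → no; 3× O (acyclic) → no; 4× C (acyclic) → no; 1× N (acyclic) → no; 1× F (acyclic) → no.
That gives 10 matching atoms.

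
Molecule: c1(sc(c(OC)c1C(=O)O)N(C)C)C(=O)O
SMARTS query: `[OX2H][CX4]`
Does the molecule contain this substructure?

No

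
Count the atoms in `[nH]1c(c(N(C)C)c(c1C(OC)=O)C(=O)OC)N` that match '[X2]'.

The query [X2] means: any atom with exactly two total connections (bonds + H).
Check the 17 heavy atoms by environment: 1× n (aromatic, X3) → no; 4× c (aromatic, X3) → no; 2× C (X3) → no; 2× O (X1) → no; 2× O (X2) → match; 4× C (X4) → no; 2× N (X3) → no.
That gives 2 matching atoms.

2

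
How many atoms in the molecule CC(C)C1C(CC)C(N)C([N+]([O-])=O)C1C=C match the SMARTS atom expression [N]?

2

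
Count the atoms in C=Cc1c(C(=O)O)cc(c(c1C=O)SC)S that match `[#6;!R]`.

The query [#6;!R] means: carbon not in any ring.
Check the 16 heavy atoms by environment: 6× c (aromatic, in 6-ring) → no; 5× C (acyclic) → match; 3× O (acyclic) → no; 2× S (acyclic) → no.
That gives 5 matching atoms.

5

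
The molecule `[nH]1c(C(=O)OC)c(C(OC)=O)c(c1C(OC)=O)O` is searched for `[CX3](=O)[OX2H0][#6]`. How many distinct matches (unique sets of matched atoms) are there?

3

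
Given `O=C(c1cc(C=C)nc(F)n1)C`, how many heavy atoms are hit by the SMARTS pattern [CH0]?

1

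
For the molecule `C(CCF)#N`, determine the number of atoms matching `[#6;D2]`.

3

The query [#6;D2] means: any carbon bonded to exactly two heavy atoms.
Check the 5 heavy atoms by environment: 3× C (D2) → match; 1× N (D1) → no; 1× F (D1) → no.
That gives 3 matching atoms.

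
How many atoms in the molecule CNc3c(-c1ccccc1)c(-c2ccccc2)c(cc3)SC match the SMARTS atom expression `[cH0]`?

The query [cH0] means: aromatic carbon with no attached hydrogen (substituted or ring-fusion).
Check the 22 heavy atoms by environment: 12× c (aromatic, H1) → no; 6× c (aromatic, H0) → match; 1× N (H1) → no; 2× C (H3) → no; 1× S (H0) → no.
That gives 6 matching atoms.

6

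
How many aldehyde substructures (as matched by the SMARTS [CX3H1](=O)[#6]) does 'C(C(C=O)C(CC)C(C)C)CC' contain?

1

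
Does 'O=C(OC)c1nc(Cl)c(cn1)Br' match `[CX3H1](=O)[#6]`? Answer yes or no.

No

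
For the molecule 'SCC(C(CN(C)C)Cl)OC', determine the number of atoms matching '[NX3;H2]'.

Check the 11 heavy atoms by environment: 2× C (H2, X4) → no; 2× C (H1, X4) → no; 1× O (H0, X2) → no; 3× C (H3, X4) → no; 1× S (H1, X2) → no; 1× N (H0, X3) → no; 1× Cl (H0, X1) → no.
No environment satisfies the query, so 0 matching atoms.

0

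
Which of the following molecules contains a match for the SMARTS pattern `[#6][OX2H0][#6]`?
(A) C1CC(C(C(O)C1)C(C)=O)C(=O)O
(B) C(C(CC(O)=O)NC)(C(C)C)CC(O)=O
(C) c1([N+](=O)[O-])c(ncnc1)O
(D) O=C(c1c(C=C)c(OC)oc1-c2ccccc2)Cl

D

[#6][OX2H0][#6] describes an aliphatic oxygen bridging two carbons with no H on the oxygen (an ether).
(A) has a hydroxyl group (-OH) but the oxygen has H1, not H0 bridging two carbons.
(B) has a carboxylic acid group (-C(=O)OH) but the -OH oxygen has H1; the =O is OX1, not OX2.
(C) has a hydroxyl group (-OH) but the oxygen has H1, not H0 bridging two carbons.
(D) contains a methoxy ether (-OCH3), which satisfies every atom and bond constraint.
So the answer is (D).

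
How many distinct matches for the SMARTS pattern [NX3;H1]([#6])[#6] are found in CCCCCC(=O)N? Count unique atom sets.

0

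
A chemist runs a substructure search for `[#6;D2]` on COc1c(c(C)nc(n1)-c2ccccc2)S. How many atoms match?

5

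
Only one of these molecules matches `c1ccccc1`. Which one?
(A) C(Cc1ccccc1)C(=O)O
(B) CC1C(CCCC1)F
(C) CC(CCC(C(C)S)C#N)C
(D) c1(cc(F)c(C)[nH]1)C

c1ccccc1 describes six aromatic carbons in a ring (a benzene ring).
(A) contains a phenyl ring, which satisfies every atom and bond constraint.
(B) has a methyl group (-CH3) but no six-membered all-carbon aromatic ring is present.
(C) has a methyl group (-CH3) but no six-membered all-carbon aromatic ring is present.
(D) has a methyl group (-CH3) but no six-membered all-carbon aromatic ring is present.
So the answer is (A).

A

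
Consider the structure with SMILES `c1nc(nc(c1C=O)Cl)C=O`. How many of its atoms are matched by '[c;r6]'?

The query [c;r6] means: aromatic carbon that belongs to a six-membered ring.
Check the 11 heavy atoms by environment: 2× n (aromatic, in 6-ring) → no; 4× c (aromatic, in 6-ring) → match; 2× C (acyclic) → no; 2× O (acyclic) → no; 1× Cl (acyclic) → no.
That gives 4 matching atoms.

4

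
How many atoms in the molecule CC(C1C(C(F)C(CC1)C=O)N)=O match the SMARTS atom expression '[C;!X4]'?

2

The query [C;!X4] means: aliphatic carbon that does not have four total connections.
Check the 13 heavy atoms by environment: 7× C (X4) → no; 2× C (X3) → match; 2× O (X1) → no; 1× F (X1) → no; 1× N (X3) → no.
That gives 2 matching atoms.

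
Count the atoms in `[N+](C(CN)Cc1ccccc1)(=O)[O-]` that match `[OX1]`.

2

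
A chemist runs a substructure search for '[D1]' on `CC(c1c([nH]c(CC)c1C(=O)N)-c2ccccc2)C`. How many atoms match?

The query [D1] means: atom with exactly one heavy-atom neighbour (degree 1).
Check the 19 heavy atoms by environment: 1× n (aromatic, D2) → no; 5× c (aromatic, D3) → no; 1× C (D2) → no; 3× C (D1) → match; 5× c (aromatic, D2) → no; 2× C (D3) → no; 1× O (D1) → match; 1× N (D1) → match.
Summing the matching environments: 3 + 1 + 1 = 5 matching atoms.

5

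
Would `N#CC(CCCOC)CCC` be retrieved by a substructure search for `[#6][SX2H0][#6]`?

No

The pattern [#6][SX2H0][#6] describes an aliphatic sulfur bridging two carbons with no H on the sulfur — a thioether.
The closest candidate here is a methoxy ether (-OCH3), but the bridging atom is O, not S. No other fragment satisfies the full query, so there is no match.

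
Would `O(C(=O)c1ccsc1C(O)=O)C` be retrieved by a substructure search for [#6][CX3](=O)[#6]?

The pattern [#6][CX3](=O)[#6] describes a carbonyl carbon (no H) flanked by two carbons — a ketone.
The closest candidate here is a methyl-ester group (-C(=O)OCH3), but one neighbour of the carbonyl carbon is O, not C. No other fragment satisfies the full query, so there is no match.

No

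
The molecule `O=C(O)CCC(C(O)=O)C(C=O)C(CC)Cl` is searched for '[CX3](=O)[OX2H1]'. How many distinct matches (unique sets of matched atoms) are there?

[CX3](=O)[OX2H1] is the SMARTS for a carboxylic acid: an sp2 carbon double-bonded to O and single-bonded to an -OH oxygen.
The molecule carries 2 separate instances of a carboxylic acid group (-C(=O)OH) meeting every constraint; each maps to a distinct set of atoms, giving 2 matches.

2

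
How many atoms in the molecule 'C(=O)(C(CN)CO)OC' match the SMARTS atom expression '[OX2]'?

2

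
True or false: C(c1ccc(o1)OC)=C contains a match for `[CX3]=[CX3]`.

True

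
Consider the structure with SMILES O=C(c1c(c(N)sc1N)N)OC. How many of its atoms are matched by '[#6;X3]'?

5

The query [#6;X3] means: any carbon (aromatic or not) with three total connections.
Check the 12 heavy atoms by environment: 1× s (aromatic, X2) → no; 4× c (aromatic, X3) → match; 3× N (X3) → no; 1× C (X3) → match; 1× O (X1) → no; 1× O (X2) → no; 1× C (X4) → no.
Summing the matching environments: 4 + 1 = 5 matching atoms.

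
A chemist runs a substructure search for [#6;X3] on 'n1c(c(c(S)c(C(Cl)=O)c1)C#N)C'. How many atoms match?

6

The query [#6;X3] means: any carbon (aromatic or not) with three total connections.
Check the 13 heavy atoms by environment: 1× n (aromatic, X2) → no; 5× c (aromatic, X3) → match; 1× S (X2) → no; 1× C (X3) → match; 1× O (X1) → no; 1× Cl (X1) → no; 1× C (X4) → no; 1× C (X2) → no; 1× N (X1) → no.
Summing the matching environments: 5 + 1 = 6 matching atoms.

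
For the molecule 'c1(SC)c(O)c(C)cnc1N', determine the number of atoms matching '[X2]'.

3

Check the 11 heavy atoms by environment: 1× n (aromatic, X2) → match; 5× c (aromatic, X3) → no; 1× S (X2) → match; 2× C (X4) → no; 1× N (X3) → no; 1× O (X2) → match.
Summing the matching environments: 1 + 1 + 1 = 3 matching atoms.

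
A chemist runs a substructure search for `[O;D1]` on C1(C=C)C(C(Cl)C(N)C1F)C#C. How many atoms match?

Check the 12 heavy atoms by environment: 5× C (D3) → no; 2× C (D2) → no; 2× C (D1) → no; 1× Cl (D1) → no; 1× F (D1) → no; 1× N (D1) → no.
No environment satisfies the query, so 0 matching atoms.

0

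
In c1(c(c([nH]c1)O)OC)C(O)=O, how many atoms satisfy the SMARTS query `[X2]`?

Check the 11 heavy atoms by environment: 1× n (aromatic, X3) → no; 4× c (aromatic, X3) → no; 3× O (X2) → match; 1× C (X4) → no; 1× C (X3) → no; 1× O (X1) → no.
That gives 3 matching atoms.

3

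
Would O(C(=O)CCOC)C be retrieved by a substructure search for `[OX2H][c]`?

No

The pattern [OX2H][c] describes a hydroxyl oxygen attached to an aromatic carbon — a phenol.
The closest candidate here is a methoxy ether (-OCH3), but the oxygen has H0, not H1. No other fragment satisfies the full query, so there is no match.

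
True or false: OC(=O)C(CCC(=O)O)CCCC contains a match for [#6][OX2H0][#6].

False

The pattern [#6][OX2H0][#6] describes an aliphatic oxygen bridging two carbons with no H on the oxygen — an ether.
The closest candidate here is a carboxylic acid group (-C(=O)OH), but the -OH oxygen has H1; the =O is OX1, not OX2. No other fragment satisfies the full query, so there is no match.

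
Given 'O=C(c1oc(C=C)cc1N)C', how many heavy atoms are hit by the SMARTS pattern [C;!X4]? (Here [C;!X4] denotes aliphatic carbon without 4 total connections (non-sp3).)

The query [C;!X4] means: aliphatic carbon that does not have four total connections.
Check the 11 heavy atoms by environment: 1× o (aromatic, X2) → no; 4× c (aromatic, X3) → no; 3× C (X3) → match; 1× O (X1) → no; 1× C (X4) → no; 1× N (X3) → no.
That gives 3 matching atoms.

3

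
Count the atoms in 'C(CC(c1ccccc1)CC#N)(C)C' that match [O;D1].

The query [O;D1] means: aliphatic oxygen bonded to exactly one heavy atom.
Check the 14 heavy atoms by environment: 3× C (D2) → no; 2× C (D3) → no; 2× C (D1) → no; 1× c (aromatic, D3) → no; 5× c (aromatic, D2) → no; 1× N (D1) → no.
No environment satisfies the query, so 0 matching atoms.

0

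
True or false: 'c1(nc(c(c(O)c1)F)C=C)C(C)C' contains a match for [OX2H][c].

True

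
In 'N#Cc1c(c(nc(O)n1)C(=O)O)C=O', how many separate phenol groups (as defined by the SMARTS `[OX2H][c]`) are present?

[OX2H][c] is the SMARTS for a phenol: a hydroxyl oxygen attached to an aromatic carbon.
Exactly one fragment in the molecule meets all constraints, giving 1 match.

1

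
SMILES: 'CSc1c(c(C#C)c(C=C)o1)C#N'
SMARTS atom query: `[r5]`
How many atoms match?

Check the 13 heavy atoms by environment: 1× o (aromatic, in 5-ring) → match; 4× c (aromatic, in 5-ring) → match; 6× C (acyclic) → no; 1× N (acyclic) → no; 1× S (acyclic) → no.
Summing the matching environments: 1 + 4 = 5 matching atoms.

5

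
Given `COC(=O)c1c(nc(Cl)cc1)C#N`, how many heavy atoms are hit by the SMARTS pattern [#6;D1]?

The query [#6;D1] means: carbon bonded to exactly one heavy atom.
Check the 13 heavy atoms by environment: 1× n (aromatic, D2) → no; 3× c (aromatic, D3) → no; 2× c (aromatic, D2) → no; 1× C (D3) → no; 1× O (D1) → no; 1× O (D2) → no; 1× C (D1) → match; 1× C (D2) → no; 1× N (D1) → no; 1× Cl (D1) → no.
That gives 1 matching atom.

1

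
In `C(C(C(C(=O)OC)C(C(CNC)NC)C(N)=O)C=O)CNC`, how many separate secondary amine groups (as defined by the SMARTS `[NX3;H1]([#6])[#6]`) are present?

[NX3;H1]([#6])[#6] is the SMARTS for a secondary amine: a trivalent nitrogen with one H, bonded to two carbons.
The molecule carries 3 separate instances of an N-methylamino group (-NHCH3) meeting every constraint; each maps to a distinct set of atoms, giving 3 matches.

3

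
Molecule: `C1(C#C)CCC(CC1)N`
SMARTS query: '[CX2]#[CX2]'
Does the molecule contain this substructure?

Yes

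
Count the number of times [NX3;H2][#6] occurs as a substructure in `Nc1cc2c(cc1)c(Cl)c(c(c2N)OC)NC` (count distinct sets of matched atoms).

2

[NX3;H2][#6] is the SMARTS for a primary amine: a trivalent nitrogen with two H attached to carbon.
The molecule carries 2 separate instances of a primary amino group (-NH2) meeting every constraint; each maps to a distinct set of atoms, giving 2 matches.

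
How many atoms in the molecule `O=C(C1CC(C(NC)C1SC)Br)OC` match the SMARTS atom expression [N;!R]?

The query [N;!R] means: aliphatic nitrogen not in a ring.
Check the 14 heavy atoms by environment: 5× C (in 5-ring) → no; 4× C (acyclic) → no; 2× O (acyclic) → no; 1× Br (acyclic) → no; 1× N (acyclic) → match; 1× S (acyclic) → no.
That gives 1 matching atom.

1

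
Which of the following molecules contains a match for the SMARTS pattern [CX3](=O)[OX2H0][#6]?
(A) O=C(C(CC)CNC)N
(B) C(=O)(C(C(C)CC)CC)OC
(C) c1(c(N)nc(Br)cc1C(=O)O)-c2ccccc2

[CX3](=O)[OX2H0][#6] describes a carbonyl carbon bonded to an oxygen that is itself bonded to carbon (no H on that O) (an ester).
(A) has a primary amide (-C(=O)NH2) but the carbonyl is bonded to N, not to an O-C linkage.
(B) contains a methyl-ester group (-C(=O)OCH3), which satisfies every atom and bond constraint.
(C) has a carboxylic acid group (-C(=O)OH) but the singly-bonded O carries H (OX2H1, not H0).
So the answer is (B).

B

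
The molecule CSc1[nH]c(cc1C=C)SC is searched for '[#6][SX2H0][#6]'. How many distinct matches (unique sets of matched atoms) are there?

2

[#6][SX2H0][#6] is the SMARTS for a thioether: an aliphatic sulfur bridging two carbons with no H on the sulfur.
The molecule carries 2 separate instances of a methylthio ether (-SCH3) meeting every constraint; each maps to a distinct set of atoms, giving 2 matches.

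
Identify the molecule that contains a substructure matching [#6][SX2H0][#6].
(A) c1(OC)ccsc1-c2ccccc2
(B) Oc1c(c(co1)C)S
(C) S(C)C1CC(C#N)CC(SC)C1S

[#6][SX2H0][#6] describes an aliphatic sulfur bridging two carbons with no H on the sulfur (a thioether).
(A) has a methoxy ether (-OCH3) but the bridging atom is O, not S.
(B) has a thiol (-SH) but the sulfur has H1, not H0 bridging two carbons.
(C) contains a methylthio ether (-SCH3), which satisfies every atom and bond constraint.
So the answer is (C).

C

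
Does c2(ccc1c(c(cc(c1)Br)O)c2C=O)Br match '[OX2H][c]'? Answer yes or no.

Yes

The pattern [OX2H][c] describes a hydroxyl oxygen attached to an aromatic carbon — a phenol.
The molecule carries a hydroxyl group (-OH), whose atoms satisfy every constraint of the query, so the pattern matches.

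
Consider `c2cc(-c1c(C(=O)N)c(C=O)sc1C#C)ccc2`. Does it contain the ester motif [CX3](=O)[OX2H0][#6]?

No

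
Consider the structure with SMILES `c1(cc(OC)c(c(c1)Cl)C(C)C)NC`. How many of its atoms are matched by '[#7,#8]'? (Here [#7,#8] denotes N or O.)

2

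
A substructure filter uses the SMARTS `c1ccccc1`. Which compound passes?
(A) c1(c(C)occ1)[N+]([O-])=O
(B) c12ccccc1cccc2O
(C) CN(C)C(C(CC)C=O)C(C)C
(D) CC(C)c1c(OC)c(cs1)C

B

c1ccccc1 describes six aromatic carbons in a ring (a benzene ring).
(A) has a methyl group (-CH3) but no six-membered all-carbon aromatic ring is present.
(B) contains the required atom environment, so the pattern matches.
(C) has a methyl group (-CH3) but no six-membered all-carbon aromatic ring is present.
(D) has a methyl group (-CH3) but no six-membered all-carbon aromatic ring is present.
So the answer is (B).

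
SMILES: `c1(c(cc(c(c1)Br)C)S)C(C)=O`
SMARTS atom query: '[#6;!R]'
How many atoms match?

3

The query [#6;!R] means: carbon not in any ring.
Check the 12 heavy atoms by environment: 6× c (aromatic, in 6-ring) → no; 1× S (acyclic) → no; 1× Br (acyclic) → no; 3× C (acyclic) → match; 1× O (acyclic) → no.
That gives 3 matching atoms.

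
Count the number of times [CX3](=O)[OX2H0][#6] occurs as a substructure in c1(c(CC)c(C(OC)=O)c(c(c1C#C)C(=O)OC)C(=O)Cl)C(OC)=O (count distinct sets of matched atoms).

3

[CX3](=O)[OX2H0][#6] is the SMARTS for an ester: a carbonyl carbon bonded to an oxygen that is itself bonded to carbon (no H on that O).
The molecule carries 3 separate instances of a methyl-ester group (-C(=O)OCH3) meeting every constraint; each maps to a distinct set of atoms, giving 3 matches.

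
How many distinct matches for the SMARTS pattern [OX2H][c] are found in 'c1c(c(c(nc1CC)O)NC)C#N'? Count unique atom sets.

[OX2H][c] is the SMARTS for a phenol: a hydroxyl oxygen attached to an aromatic carbon.
Exactly one fragment in the molecule meets all constraints, giving 1 match.

1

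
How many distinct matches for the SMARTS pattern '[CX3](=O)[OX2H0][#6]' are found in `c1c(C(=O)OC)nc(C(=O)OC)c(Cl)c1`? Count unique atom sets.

[CX3](=O)[OX2H0][#6] is the SMARTS for an ester: a carbonyl carbon bonded to an oxygen that is itself bonded to carbon (no H on that O).
The molecule carries 2 separate instances of a methyl-ester group (-C(=O)OCH3) meeting every constraint; each maps to a distinct set of atoms, giving 2 matches.

2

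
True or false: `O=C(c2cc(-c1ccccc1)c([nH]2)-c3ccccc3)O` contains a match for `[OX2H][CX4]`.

False

The pattern [OX2H][CX4] describes a hydroxyl oxygen bound to an sp3 (X4) carbon — an aliphatic alcohol.
The closest candidate here is a carboxylic acid group (-C(=O)OH), but the -OH is on a CX3 carbonyl carbon, not a CX4 carbon. No other fragment satisfies the full query, so there is no match.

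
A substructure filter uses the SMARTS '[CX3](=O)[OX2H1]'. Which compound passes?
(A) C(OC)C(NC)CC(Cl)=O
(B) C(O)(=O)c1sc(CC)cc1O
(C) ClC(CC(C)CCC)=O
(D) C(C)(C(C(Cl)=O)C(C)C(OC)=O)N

B

[CX3](=O)[OX2H1] describes an sp2 carbon double-bonded to O and single-bonded to an -OH oxygen (a carboxylic acid).
(A) has an acyl chloride (-C(=O)Cl) but the carbonyl is bonded to Cl, not to an -OH oxygen.
(B) contains a carboxylic acid group (-C(=O)OH), which satisfies every atom and bond constraint.
(C) has an acyl chloride (-C(=O)Cl) but the carbonyl is bonded to Cl, not to an -OH oxygen.
(D) has an acyl chloride (-C(=O)Cl) but the carbonyl is bonded to Cl, not to an -OH oxygen.
So the answer is (B).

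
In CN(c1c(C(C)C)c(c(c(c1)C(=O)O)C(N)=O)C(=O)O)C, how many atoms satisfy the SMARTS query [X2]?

2

The query [X2] means: any atom with exactly two total connections (bonds + H).
Check the 21 heavy atoms by environment: 6× c (aromatic, X3) → no; 5× C (X4) → no; 3× C (X3) → no; 3× O (X1) → no; 2× N (X3) → no; 2× O (X2) → match.
That gives 2 matching atoms.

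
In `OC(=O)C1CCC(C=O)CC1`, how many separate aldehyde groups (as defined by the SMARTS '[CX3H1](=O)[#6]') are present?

[CX3H1](=O)[#6] is the SMARTS for an aldehyde: an sp2 carbon with one H, double-bonded to O and single-bonded to carbon.
Exactly one fragment in the molecule meets all constraints, giving 1 match.

1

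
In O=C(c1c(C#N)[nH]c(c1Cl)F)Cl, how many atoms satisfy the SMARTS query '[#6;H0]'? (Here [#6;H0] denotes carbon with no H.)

The query [#6;H0] means: any carbon with no attached hydrogen.
Check the 12 heavy atoms by environment: 1× n (aromatic, H1) → no; 4× c (aromatic, H0) → match; 1× F (H0) → no; 2× C (H0) → match; 1× N (H0) → no; 1× O (H0) → no; 2× Cl (H0) → no.
Summing the matching environments: 4 + 2 = 6 matching atoms.

6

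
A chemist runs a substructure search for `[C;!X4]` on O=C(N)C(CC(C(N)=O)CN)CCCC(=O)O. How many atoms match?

Check the 17 heavy atoms by environment: 7× C (X4) → no; 3× C (X3) → match; 3× O (X1) → no; 3× N (X3) → no; 1× O (X2) → no.
That gives 3 matching atoms.

3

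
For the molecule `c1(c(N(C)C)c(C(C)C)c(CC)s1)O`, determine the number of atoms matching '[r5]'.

5

The query [r5] means: r5 matches atoms in a five-membered ring.
Check the 14 heavy atoms by environment: 1× s (aromatic, in 5-ring) → match; 4× c (aromatic, in 5-ring) → match; 1× N (acyclic) → no; 7× C (acyclic) → no; 1× O (acyclic) → no.
Summing the matching environments: 1 + 4 = 5 matching atoms.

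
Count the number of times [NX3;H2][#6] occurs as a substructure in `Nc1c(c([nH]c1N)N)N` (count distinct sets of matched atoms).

4

[NX3;H2][#6] is the SMARTS for a primary amine: a trivalent nitrogen with two H attached to carbon.
The molecule carries 4 separate instances of a primary amino group (-NH2) meeting every constraint; each maps to a distinct set of atoms, giving 4 matches.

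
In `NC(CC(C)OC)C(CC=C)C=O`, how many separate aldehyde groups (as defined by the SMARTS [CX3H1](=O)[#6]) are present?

1

[CX3H1](=O)[#6] is the SMARTS for an aldehyde: an sp2 carbon with one H, double-bonded to O and single-bonded to carbon.
Exactly one fragment in the molecule meets all constraints, giving 1 match.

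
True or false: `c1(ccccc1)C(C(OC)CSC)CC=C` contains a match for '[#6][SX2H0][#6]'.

The pattern [#6][SX2H0][#6] describes an aliphatic sulfur bridging two carbons with no H on the sulfur — a thioether.
The molecule carries a methylthio ether (-SCH3), whose atoms satisfy every constraint of the query, so the pattern matches.

True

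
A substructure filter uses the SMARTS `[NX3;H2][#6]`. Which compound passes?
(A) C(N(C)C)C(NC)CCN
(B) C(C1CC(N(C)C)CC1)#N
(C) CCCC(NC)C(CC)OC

[NX3;H2][#6] describes a trivalent nitrogen with two H attached to carbon (a primary amine).
(A) contains a primary amino group (-NH2), which satisfies every atom and bond constraint.
(B) has a nitrile (-C#N) but the nitrogen is NX1 (triple-bonded), not NX3 with two H.
(C) has an N-methylamino group (-NHCH3) but the nitrogen bears two carbons and only one H (H1), not H2.
So the answer is (A).

A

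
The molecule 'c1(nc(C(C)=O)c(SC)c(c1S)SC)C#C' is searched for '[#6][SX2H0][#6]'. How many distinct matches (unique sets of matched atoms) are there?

2

[#6][SX2H0][#6] is the SMARTS for a thioether: an aliphatic sulfur bridging two carbons with no H on the sulfur.
The molecule carries 2 separate instances of a methylthio ether (-SCH3) meeting every constraint; each maps to a distinct set of atoms, giving 2 matches.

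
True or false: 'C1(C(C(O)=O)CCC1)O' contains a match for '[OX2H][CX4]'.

The pattern [OX2H][CX4] describes a hydroxyl oxygen bound to an sp3 (X4) carbon — an aliphatic alcohol.
The molecule carries a hydroxyl group (-OH), whose atoms satisfy every constraint of the query, so the pattern matches.

True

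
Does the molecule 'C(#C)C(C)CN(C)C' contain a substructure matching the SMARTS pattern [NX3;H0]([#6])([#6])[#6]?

Yes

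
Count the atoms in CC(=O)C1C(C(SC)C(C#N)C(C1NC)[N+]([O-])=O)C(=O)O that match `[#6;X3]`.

2

The query [#6;X3] means: any carbon (aromatic or not) with three total connections.
Check the 21 heavy atoms by environment: 9× C (X4) → no; 2× C (X3) → match; 3× O (X1) → no; 1× O (X2) → no; 1× N (X3) → no; 1× C (X2) → no; 1× N (X1) → no; 1× S (X2) → no; 1× N (charge +1, X3) → no; 1× O (charge -1, X1) → no.
That gives 2 matching atoms.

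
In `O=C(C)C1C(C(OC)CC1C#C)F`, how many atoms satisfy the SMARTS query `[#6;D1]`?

3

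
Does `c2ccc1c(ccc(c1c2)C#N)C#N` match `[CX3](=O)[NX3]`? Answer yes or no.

No

The pattern [CX3](=O)[NX3] describes a carbonyl carbon bonded to a trivalent nitrogen — an amide.
The closest candidate here is a nitrile (-C#N), but the nitrile N is NX1 (triple-bonded), not NX3. No other fragment satisfies the full query, so there is no match.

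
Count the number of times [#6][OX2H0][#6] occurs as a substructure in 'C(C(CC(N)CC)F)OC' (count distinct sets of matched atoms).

1

[#6][OX2H0][#6] is the SMARTS for an ether: an aliphatic oxygen bridging two carbons with no H on the oxygen.
Exactly one fragment in the molecule meets all constraints, giving 1 match.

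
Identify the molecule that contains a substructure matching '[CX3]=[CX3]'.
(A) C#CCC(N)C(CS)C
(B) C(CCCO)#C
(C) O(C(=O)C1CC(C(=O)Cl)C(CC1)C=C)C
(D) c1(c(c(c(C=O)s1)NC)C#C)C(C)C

[CX3]=[CX3] describes a non-aromatic C=C double bond between two sp2 carbons (an alkene).
(A) has an ethynyl group (-C#CH) but the C-C bond is a triple bond, not a double bond.
(B) has an ethynyl group (-C#CH) but the C-C bond is a triple bond, not a double bond.
(C) contains a vinyl group (-CH=CH2), which satisfies every atom and bond constraint.
(D) has an ethynyl group (-C#CH) but the C-C bond is a triple bond, not a double bond.
So the answer is (C).

C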